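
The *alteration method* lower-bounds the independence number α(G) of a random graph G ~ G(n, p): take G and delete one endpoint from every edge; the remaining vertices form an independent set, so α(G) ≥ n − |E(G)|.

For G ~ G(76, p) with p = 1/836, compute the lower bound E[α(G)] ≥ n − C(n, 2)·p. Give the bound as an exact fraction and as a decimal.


E[|E(G)|] = C(76, 2)·p = 2850 · (1/836) = 75/22.
E[α(G)] ≥ n − E[|E(G)|] = 76 − 75/22 = 1597/22.
Numerically: ≈ 72.59091.
(This is only a lower bound; the true E[α(G)] may be larger.)

E[α(G)] ≥ 1597/22 ≈ 72.59091.


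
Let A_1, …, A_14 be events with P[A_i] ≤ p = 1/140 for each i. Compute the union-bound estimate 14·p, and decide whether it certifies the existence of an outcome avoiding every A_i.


Union bound: P[∪_{i=1}^{14} A_i] ≤ Σ_i P[A_i] ≤ 14·p = 14·(1/140) = 1/10.
Numerically: 1/10 ≈ 0.10000.
Is 1/10 < 1? YES.
Since P[∪ A_i] ≤ 1/10 < 1, the complement has P[∩ A_i^c] ≥ 1 − 1/10 = 9/10 > 0, so some outcome avoids every A_i.

14·p = 1/10 ≈ 0.10000; existence CERTIFIED by the union bound.


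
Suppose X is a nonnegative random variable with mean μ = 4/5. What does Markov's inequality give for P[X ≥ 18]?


μ = E[X] = 4/5, a = 18.
Markov: P[X ≥ 18] ≤ μ/a = (4/5)/18 = 2/45.
Numerically: ≈ 0.04444.
(Since a = 18 > μ = 0.80000, the bound 2/45 is < 1 and informative.)

P[X ≥ 18] ≤ 2/45 ≈ 0.04444.


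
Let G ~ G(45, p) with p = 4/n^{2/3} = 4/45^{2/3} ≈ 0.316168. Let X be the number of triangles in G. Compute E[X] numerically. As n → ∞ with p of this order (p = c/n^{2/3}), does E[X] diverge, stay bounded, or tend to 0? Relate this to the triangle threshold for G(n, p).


Number of potential triangles: C(45, 3) = 14190.
Each occurs with probability p³ ≈ (0.316168)³ ≈ 3.16049383e-02.
By linearity: E[X] = C(45, 3)·p³ ≈ 14190 · 3.16049383e-02 ≈ 448.474074.
Since α = 2/3 < 1, p = c/n^{2/3} ≫ 1/n is above the triangle threshold p ~ 1/n. Asymptotically E[X] ~ (c³/6)·n^{3(1−α)} = (4³/6)·n^{1} → ∞; triangles are abundant w.h.p.

E[X] ≈ 448.474074; in regime p = Θ(1/n^{2/3}) E[X] diverges (above the triangle threshold p ~ 1/n).


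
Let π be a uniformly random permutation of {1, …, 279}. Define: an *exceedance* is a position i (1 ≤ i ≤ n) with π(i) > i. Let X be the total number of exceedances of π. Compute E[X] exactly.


Write X = Σ_{i=1}^{279} X_i, where X_i = 1_{π(i) > i}.
For each fixed i, π(i) is uniform over {1, …, 279} (marginal of a uniform permutation), so P[π(i) > i] = (n − i)/n. Summing: Σ_{i=1}^{279} (n − i)/n = (0 + 1 + … + 278)/279 = 279(279 − 1)/(2·279) = (279 − 1)/2.
Hence E[X] = Σ_{i=1}^{279} (279 − i)/279 = 139 ≈ 139.00000.

E[X] = 139 = 139.00000.


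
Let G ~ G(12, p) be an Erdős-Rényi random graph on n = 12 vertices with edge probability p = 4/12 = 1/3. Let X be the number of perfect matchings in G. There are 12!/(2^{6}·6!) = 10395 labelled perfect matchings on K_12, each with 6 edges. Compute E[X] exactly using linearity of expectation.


K_12 has 12!/(2^{6}·6!) = 10395 labelled perfect matchings.
For each such perfect matching H, let X_H = 1 if all 6 edges of H are present in G. Then P[X_H = 1] = p^{6} = (1/3)^{6} = 1/729.
By linearity: E[X] = Σ_H E[X_H] = 10395 · p^{6} = 10395 · 1/729 = 385/27.
Numerically: E[X] ≈ 14.259.

E[X] = 10395 · (1/3)^{6} = 385/27 ≈ 14.259.


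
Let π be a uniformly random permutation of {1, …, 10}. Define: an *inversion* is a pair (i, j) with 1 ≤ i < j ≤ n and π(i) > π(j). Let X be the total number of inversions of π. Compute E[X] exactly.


Write X = Σ X_I over the C(10, 2) = 45 pairs i < j, with X_I the indicator of one inversion.
There are 45 indicators.
For each fixed pair i < j, the values π(i) and π(j) are two distinct elements of {1, …, 10} in uniformly random order; by symmetry P[π(i) > π(j)] = 1/2.
By linearity: E[X] = 45 · (1/2) = C(10, 2) · (1/2) = 45/2 = 45/2 ≈ 22.500000.

E[X] = 45/2 = 22.500000.


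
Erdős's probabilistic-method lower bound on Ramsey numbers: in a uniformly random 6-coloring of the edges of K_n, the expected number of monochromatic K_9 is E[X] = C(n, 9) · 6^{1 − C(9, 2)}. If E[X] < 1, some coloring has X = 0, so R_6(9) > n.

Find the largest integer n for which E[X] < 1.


We need C(n, 9) · 6^{1 − 36} < 1, i.e. C(n, 9) < 6^{36 − 1} = 1719070799748422591028658176.
Check values of n near the boundary:
  n = 4403: C(4403, 9) = 1699894433046281918452233150; 1699894433046281918452233150 < 1719070799748422591028658176? YES
  n = 4404: C(4404, 9) = 1703375445537161676647015880; 1703375445537161676647015880 < 1719070799748422591028658176? YES
  n = 4405: C(4405, 9) = 1706862792900636302463627150; 1706862792900636302463627150 < 1719070799748422591028658176? YES
  n = 4406: C(4406, 9) = 1710356485221788389505285700; 1710356485221788389505285700 < 1719070799748422591028658176? YES
  n = 4407: C(4407, 9) = 1713856532599459170657070050; 1713856532599459170657070050 < 1719070799748422591028658176? YES
  n = 4408: C(4408, 9) = 1717362945146264156457459600; 1717362945146264156457459600 < 1719070799748422591028658176? YES
  n = 4409: C(4409, 9) = 1720875732988608787686577131; 1720875732988608787686577131 < 1719070799748422591028658176? NO
  n = 4410: C(4410, 9) = 1724394906266704102180823710; 1724394906266704102180823710 < 1719070799748422591028658176? NO
  n = 4411: C(4411, 9) = 1727920475134582415883601405; 1727920475134582415883601405 < 1719070799748422591028658176? NO
The largest n with C(n, 9) < 1719070799748422591028658176 is n = 4408 (where E[X] = 35778394690547169926197075/35813974994758803979763712 ≈ 0.9990). Hence R_6(9) > 4408, i.e. R_6(9) ≥ 4409.

Largest n = 4408; hence R_6(9) > 4408.


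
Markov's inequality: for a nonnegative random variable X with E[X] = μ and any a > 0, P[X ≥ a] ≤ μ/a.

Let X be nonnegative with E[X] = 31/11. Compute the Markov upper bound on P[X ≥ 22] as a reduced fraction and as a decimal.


μ = E[X] = 31/11, a = 22.
Markov: P[X ≥ 22] ≤ μ/a = (31/11)/22 = 31/242.
Numerically: ≈ 0.1281.
(Since a = 22 > μ = 2.8182, the bound 31/242 is < 1 and informative.)

P[X ≥ 22] ≤ 31/242 ≈ 0.1281.


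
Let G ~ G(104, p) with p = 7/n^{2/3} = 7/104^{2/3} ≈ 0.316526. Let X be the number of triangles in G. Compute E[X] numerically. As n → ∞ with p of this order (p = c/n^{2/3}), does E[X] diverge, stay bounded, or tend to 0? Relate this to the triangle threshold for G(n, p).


Number of potential triangles: C(104, 3) = 182104.
Each occurs with probability p³ ≈ (0.316526)³ ≈ 3.17122781e-02.
By linearity: E[X] = C(104, 3)·p³ ≈ 182104 · 3.17122781e-02 ≈ 5774.932692.
Since α = 2/3 < 1, p = c/n^{2/3} ≫ 1/n is above the triangle threshold p ~ 1/n. Asymptotically E[X] ~ (c³/6)·n^{3(1−α)} = (7³/6)·n^{1} → ∞; triangles are abundant w.h.p.

E[X] ≈ 5774.932692; in regime p = Θ(1/n^{2/3}) E[X] diverges (above the triangle threshold p ~ 1/n).


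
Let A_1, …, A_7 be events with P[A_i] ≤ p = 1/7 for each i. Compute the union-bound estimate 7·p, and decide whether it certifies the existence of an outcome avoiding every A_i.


Union bound: P[∪_{i=1}^{7} A_i] ≤ Σ_i P[A_i] ≤ 7·p = 7·(1/7) = 1.
Numerically: 1 ≈ 1.0000.
Is 1 < 1? NO.
Since the bound 1 is ≥ 1, the union bound is uninformative here; it does NOT by itself certify existence.

7·p = 1 ≈ 1.0000; existence NOT certified by the union bound.


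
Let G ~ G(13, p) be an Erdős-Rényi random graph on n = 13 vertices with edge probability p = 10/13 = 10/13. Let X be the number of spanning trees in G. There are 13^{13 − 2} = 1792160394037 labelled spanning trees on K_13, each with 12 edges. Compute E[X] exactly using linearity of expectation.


K_13 has 13^{13 − 2} = 1792160394037 labelled spanning trees.
For each such spanning tree H, let X_H = 1 if all 12 edges of H are present in G. Then P[X_H = 1] = p^{12} = (10/13)^{12} = 1000000000000/23298085122481.
Summing the indicators: E[X] = Σ_H E[X_H] = 1792160394037 · p^{12} = 1792160394037 · 1000000000000/23298085122481 = 1000000000000/13.
Numerically: E[X] ≈ 7.69e+10.

E[X] = 1792160394037 · (10/13)^{12} = 1000000000000/13 ≈ 7.69e+10.


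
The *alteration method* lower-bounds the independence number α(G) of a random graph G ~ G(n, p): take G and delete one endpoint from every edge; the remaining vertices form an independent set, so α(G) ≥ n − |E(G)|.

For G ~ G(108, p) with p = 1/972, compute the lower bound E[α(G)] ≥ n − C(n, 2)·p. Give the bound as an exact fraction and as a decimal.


E[|E(G)|] = C(108, 2)·p = 5778 · (1/972) = 107/18.
E[α(G)] ≥ n − E[|E(G)|] = 108 − 107/18 = 1837/18.
Numerically: ≈ 102.0556.
(This is only a lower bound; the true E[α(G)] may be larger.)

E[α(G)] ≥ 1837/18 ≈ 102.0556.


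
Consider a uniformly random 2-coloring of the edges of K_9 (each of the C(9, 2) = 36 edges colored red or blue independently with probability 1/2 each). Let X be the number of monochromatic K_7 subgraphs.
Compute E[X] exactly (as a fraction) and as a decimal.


Let X = Σ_S X_S over the C(9, 7) = 36 subsets S of size 7, where X_S = 1 if the K_7 on S is monochromatic.
For a fixed S, the K_7 on S has C(7, 2) = 21 edges. P[all 21 edges red] = (1/2)^21, and likewise for blue, so P[monochromatic] = 2·(1/2)^21 = 2^{1 − 21} = 1/1048576.
By linearity: E[X] = C(9, 7) · 2^{1 − 21} = 36 · 1/1048576 = 9/262144.
Numerically: E[X] ≈ 0.0000.

E[X] = C(9,7)·2^(1−C(7,2)) = 9/262144 ≈ 0.0000.


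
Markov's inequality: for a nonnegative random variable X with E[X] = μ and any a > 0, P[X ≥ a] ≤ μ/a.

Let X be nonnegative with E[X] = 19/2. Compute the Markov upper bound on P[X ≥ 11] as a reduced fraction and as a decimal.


μ = E[X] = 19/2, a = 11.
Markov: P[X ≥ 11] ≤ μ/a = (19/2)/11 = 19/22.
Numerically: ≈ 0.86364.
(Since a = 11 > μ = 9.50000, the bound 19/22 is < 1 and informative.)

P[X ≥ 11] ≤ 19/22 ≈ 0.86364.


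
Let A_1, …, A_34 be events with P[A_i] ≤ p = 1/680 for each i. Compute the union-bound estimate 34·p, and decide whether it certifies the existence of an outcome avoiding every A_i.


Union bound: P[∪_{i=1}^{34} A_i] ≤ Σ_i P[A_i] ≤ 34·p = 34·(1/680) = 1/20.
Numerically: 1/20 ≈ 0.0500000.
Is 1/20 < 1? YES.
Since P[∪ A_i] ≤ 1/20 < 1, the complement has P[∩ A_i^c] ≥ 1 − 1/20 = 19/20 > 0, so some outcome avoids every A_i.

34·p = 1/20 ≈ 0.0500000; existence CERTIFIED by the union bound.


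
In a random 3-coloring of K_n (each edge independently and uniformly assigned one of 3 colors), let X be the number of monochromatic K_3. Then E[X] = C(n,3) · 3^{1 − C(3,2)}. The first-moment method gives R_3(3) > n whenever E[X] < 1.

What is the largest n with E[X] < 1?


We need C(n, 3) · 3^{1 − 3} < 1, i.e. C(n, 3) < 3^{3 − 1} = 9.
Check values of n near the boundary:
  n = 3: C(3, 3) = 1; 1 < 9? YES
  n = 4: C(4, 3) = 4; 4 < 9? YES
  n = 5: C(5, 3) = 10; 10 < 9? NO
The largest n with C(n, 3) < 9 is n = 4 (where E[X] = 4/9 ≈ 0.4444444). Hence R_3(3) > 4, i.e. R_3(3) ≥ 5.

Largest n = 4; hence R_3(3) > 4.


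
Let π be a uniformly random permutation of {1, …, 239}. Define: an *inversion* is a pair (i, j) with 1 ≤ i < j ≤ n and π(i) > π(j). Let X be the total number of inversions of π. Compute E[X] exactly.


Write X = Σ X_I over the C(239, 2) = 28441 pairs i < j, with X_I the indicator of one inversion.
There are 28441 indicators.
For each fixed pair i < j, the values π(i) and π(j) are two distinct elements of {1, …, 239} in uniformly random order; by symmetry P[π(i) > π(j)] = 1/2.
By linearity: E[X] = 28441 · (1/2) = C(239, 2) · (1/2) = 28441/2 = 28441/2 ≈ 14220.500000.

E[X] = 28441/2 = 14220.500000.


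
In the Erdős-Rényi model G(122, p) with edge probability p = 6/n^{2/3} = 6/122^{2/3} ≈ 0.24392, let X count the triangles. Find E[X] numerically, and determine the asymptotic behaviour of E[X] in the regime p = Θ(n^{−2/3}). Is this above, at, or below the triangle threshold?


Number of potential triangles: C(122, 3) = 295240.
Each occurs with probability p³ ≈ (0.24392)³ ≈ 1.4512228e-02.
By linearity: E[X] = C(122, 3)·p³ ≈ 295240 · 1.4512228e-02 ≈ 4284.59016.
Since α = 2/3 < 1, p = c/n^{2/3} ≫ 1/n is above the triangle threshold p ~ 1/n. Asymptotically E[X] ~ (c³/6)·n^{3(1−α)} = (6³/6)·n^{1} → ∞; triangles are abundant w.h.p.

E[X] ≈ 4284.59016; in regime p = Θ(1/n^{2/3}) E[X] diverges (above the triangle threshold p ~ 1/n).


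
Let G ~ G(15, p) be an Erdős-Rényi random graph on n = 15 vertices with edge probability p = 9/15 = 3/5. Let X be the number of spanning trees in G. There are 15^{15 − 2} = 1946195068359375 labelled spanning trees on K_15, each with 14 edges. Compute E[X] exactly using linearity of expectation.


K_15 has 15^{15 − 2} = 1946195068359375 labelled spanning trees.
For each such spanning tree H, let X_H = 1 if all 14 edges of H are present in G. Then P[X_H = 1] = p^{14} = (3/5)^{14} = 4782969/6103515625.
Summing the indicators: E[X] = Σ_H E[X_H] = 1946195068359375 · p^{14} = 1946195068359375 · 4782969/6103515625 = 7625597484987/5.
Numerically: E[X] ≈ 1.53e+12.

E[X] = 1946195068359375 · (3/5)^{14} = 7625597484987/5 ≈ 1.53e+12.


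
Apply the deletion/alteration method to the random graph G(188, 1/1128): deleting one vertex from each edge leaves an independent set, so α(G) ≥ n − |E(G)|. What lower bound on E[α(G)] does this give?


E[|E(G)|] = C(188, 2)·p = 17578 · (1/1128) = 187/12.
E[α(G)] ≥ n − E[|E(G)|] = 188 − 187/12 = 2069/12.
Numerically: ≈ 172.417.
(This is only a lower bound; the true E[α(G)] may be larger.)

E[α(G)] ≥ 2069/12 ≈ 172.417.


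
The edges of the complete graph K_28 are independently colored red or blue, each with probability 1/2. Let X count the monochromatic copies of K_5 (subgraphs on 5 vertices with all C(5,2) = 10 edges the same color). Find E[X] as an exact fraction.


Let X = Σ_S X_S over the C(28, 5) = 98280 subsets S of size 5, where X_S = 1 if the K_5 on S is monochromatic.
For a fixed S, the K_5 on S has C(5, 2) = 10 edges. P[all 10 edges red] = (1/2)^10, and likewise for blue, so P[monochromatic] = 2·(1/2)^10 = 2^{1 − 10} = 1/512.
Summing: E[X] = C(28, 5) · 2^{1 − 10} = 98280 · 1/512 = 12285/64.
Numerically: E[X] ≈ 191.95312.

E[X] = C(28,5)·2^(1−C(5,2)) = 12285/64 ≈ 191.95312.


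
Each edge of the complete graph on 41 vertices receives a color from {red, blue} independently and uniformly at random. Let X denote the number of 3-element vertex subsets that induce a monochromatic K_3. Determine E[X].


Let X = Σ_S X_S over the C(41, 3) = 10660 subsets S of size 3, where X_S = 1 if the K_3 on S is monochromatic.
For a fixed S, the K_3 on S has C(3, 2) = 3 edges. P[all 3 edges red] = (1/2)^3, and likewise for blue, so P[monochromatic] = 2·(1/2)^3 = 2^{1 − 3} = 1/4.
By linearity: E[X] = C(41, 3) · 2^{1 − 3} = 10660 · 1/4 = 2665.
Numerically: E[X] ≈ 2665.00000.

E[X] = C(41,3)·2^(1−C(3,2)) = 2665 ≈ 2665.00000.


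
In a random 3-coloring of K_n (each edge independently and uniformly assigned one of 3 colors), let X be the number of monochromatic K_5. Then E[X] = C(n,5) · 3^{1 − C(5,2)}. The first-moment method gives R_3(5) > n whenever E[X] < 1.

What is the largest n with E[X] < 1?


We need C(n, 5) · 3^{1 − 10} < 1, i.e. C(n, 5) < 3^{10 − 1} = 19683.
Check values of n near the boundary:
  n = 18: C(18, 5) = 8568; 8568 < 19683? YES
  n = 19: C(19, 5) = 11628; 11628 < 19683? YES
  n = 20: C(20, 5) = 15504; 15504 < 19683? YES
  n = 21: C(21, 5) = 20349; 20349 < 19683? NO
The largest n with C(n, 5) < 19683 is n = 20 (where E[X] = 5168/6561 ≈ 0.78768). Hence R_3(5) > 20, i.e. R_3(5) ≥ 21.

Largest n = 20; hence R_3(5) > 20.


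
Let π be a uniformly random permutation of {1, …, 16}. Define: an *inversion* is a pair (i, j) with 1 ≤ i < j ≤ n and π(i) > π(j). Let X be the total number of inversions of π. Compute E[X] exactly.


Write X = Σ X_I over the C(16, 2) = 120 pairs i < j, with X_I the indicator of one inversion.
There are 120 indicators.
For each fixed pair i < j, the values π(i) and π(j) are two distinct elements of {1, …, 16} in uniformly random order; by symmetry P[π(i) > π(j)] = 1/2.
By linearity: E[X] = 120 · (1/2) = C(16, 2) · (1/2) = 120/2 = 60 ≈ 60.0000.

E[X] = 60 = 60.0000.


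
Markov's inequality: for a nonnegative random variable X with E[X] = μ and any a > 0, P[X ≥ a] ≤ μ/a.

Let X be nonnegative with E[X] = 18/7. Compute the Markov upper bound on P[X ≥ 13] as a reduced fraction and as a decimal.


μ = E[X] = 18/7, a = 13.
Markov: P[X ≥ 13] ≤ μ/a = (18/7)/13 = 18/91.
Numerically: ≈ 0.19780.
(Since a = 13 > μ = 2.57143, the bound 18/91 is < 1 and informative.)

P[X ≥ 13] ≤ 18/91 ≈ 0.19780.


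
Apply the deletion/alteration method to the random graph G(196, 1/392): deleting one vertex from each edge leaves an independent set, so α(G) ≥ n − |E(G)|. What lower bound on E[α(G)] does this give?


E[|E(G)|] = C(196, 2)·p = 19110 · (1/392) = 195/4.
E[α(G)] ≥ n − E[|E(G)|] = 196 − 195/4 = 589/4.
Numerically: ≈ 147.250.
(This is only a lower bound; the true E[α(G)] may be larger.)

E[α(G)] ≥ 589/4 ≈ 147.250.


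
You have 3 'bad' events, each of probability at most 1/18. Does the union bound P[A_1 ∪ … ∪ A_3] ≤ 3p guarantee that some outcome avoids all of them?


Union bound: P[∪_{i=1}^{3} A_i] ≤ Σ_i P[A_i] ≤ 3·p = 3·(1/18) = 1/6.
Numerically: 1/6 ≈ 0.16667.
Is 1/6 < 1? YES.
Since P[∪ A_i] ≤ 1/6 < 1, the complement has P[∩ A_i^c] ≥ 1 − 1/6 = 5/6 > 0, so some outcome avoids every A_i.

3·p = 1/6 ≈ 0.16667; existence CERTIFIED by the union bound.


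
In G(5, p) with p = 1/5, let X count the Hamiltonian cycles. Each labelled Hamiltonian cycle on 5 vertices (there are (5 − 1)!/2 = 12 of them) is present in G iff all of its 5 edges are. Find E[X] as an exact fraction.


K_5 has (5 − 1)!/2 = 12 labelled Hamiltonian cycles.
For each such Hamiltonian cycle H, let X_H = 1 if all 5 edges of H are present in G. Then P[X_H = 1] = p^{5} = (1/5)^{5} = 1/3125.
By linearity of expectation: E[X] = Σ_H E[X_H] = 12 · p^{5} = 12 · 1/3125 = 12/3125.
Numerically: E[X] ≈ 0.00384.

E[X] = 12 · (1/5)^{5} = 12/3125 ≈ 0.00384.


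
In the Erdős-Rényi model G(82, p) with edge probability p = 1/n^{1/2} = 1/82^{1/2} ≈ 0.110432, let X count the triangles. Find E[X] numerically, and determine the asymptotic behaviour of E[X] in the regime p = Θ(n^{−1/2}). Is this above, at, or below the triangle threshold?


Number of potential triangles: C(82, 3) = 88560.
Each occurs with probability p³ ≈ (0.110432)³ ≈ 1.34672593e-03.
By linearity: E[X] = C(82, 3)·p³ ≈ 88560 · 1.34672593e-03 ≈ 119.266048.
Since α = 1/2 < 1, p = c/n^{1/2} ≫ 1/n is above the triangle threshold p ~ 1/n. Asymptotically E[X] ~ (c³/6)·n^{3(1−α)} = (1³/6)·n^{1.5} → ∞; triangles are abundant w.h.p.

E[X] ≈ 119.266048; in regime p = Θ(1/n^{1/2}) E[X] diverges (above the triangle threshold p ~ 1/n).


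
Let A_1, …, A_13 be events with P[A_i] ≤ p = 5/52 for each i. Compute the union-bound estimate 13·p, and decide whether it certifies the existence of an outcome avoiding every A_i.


Union bound: P[∪_{i=1}^{13} A_i] ≤ Σ_i P[A_i] ≤ 13·p = 13·(5/52) = 5/4.
Numerically: 5/4 ≈ 1.2500000.
Is 5/4 < 1? NO.
Since the bound 5/4 is ≥ 1, the union bound is uninformative here; it does NOT by itself certify existence.

13·p = 5/4 ≈ 1.2500000; existence NOT certified by the union bound.


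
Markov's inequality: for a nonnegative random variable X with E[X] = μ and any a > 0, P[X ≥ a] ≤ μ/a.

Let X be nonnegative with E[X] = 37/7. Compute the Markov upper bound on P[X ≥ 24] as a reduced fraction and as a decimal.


μ = E[X] = 37/7, a = 24.
Markov: P[X ≥ 24] ≤ μ/a = (37/7)/24 = 37/168.
Numerically: ≈ 0.2202.
(Since a = 24 > μ = 5.2857, the bound 37/168 is < 1 and informative.)

P[X ≥ 24] ≤ 37/168 ≈ 0.2202.


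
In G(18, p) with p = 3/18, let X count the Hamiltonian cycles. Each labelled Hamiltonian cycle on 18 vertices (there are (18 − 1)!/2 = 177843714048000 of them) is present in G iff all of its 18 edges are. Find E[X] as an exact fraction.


K_18 has (18 − 1)!/2 = 177843714048000 labelled Hamiltonian cycles.
For each such Hamiltonian cycle H, let X_H = 1 if all 18 edges of H are present in G. Then P[X_H = 1] = p^{18} = (1/6)^{18} = 1/101559956668416.
Summing the indicators: E[X] = Σ_H E[X_H] = 177843714048000 · p^{18} = 177843714048000 · 1/101559956668416 = 14889875/8503056.
Numerically: E[X] ≈ 1.7511.

E[X] = 177843714048000 · (1/6)^{18} = 14889875/8503056 ≈ 1.7511.


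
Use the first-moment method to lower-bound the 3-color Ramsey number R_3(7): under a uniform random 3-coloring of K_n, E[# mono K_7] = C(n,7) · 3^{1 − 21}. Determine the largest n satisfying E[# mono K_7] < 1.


We need C(n, 7) · 3^{1 − 21} < 1, i.e. C(n, 7) < 3^{21 − 1} = 3486784401.
Check values of n near the boundary:
  n = 75: C(75, 7) = 1984829850; 1984829850 < 3486784401? YES
  n = 76: C(76, 7) = 2186189400; 2186189400 < 3486784401? YES
  n = 77: C(77, 7) = 2404808340; 2404808340 < 3486784401? YES
  n = 78: C(78, 7) = 2641902120; 2641902120 < 3486784401? YES
  n = 79: C(79, 7) = 2898753715; 2898753715 < 3486784401? YES
  n = 80: C(80, 7) = 3176716400; 3176716400 < 3486784401? YES
  n = 81: C(81, 7) = 3477216600; 3477216600 < 3486784401? YES
  n = 82: C(82, 7) = 3801756816; 3801756816 < 3486784401? NO
The largest n with C(n, 7) < 3486784401 is n = 81 (where E[X] = 42928600/43046721 ≈ 0.997). Hence R_3(7) > 81, i.e. R_3(7) ≥ 82.

Largest n = 81; hence R_3(7) > 81.


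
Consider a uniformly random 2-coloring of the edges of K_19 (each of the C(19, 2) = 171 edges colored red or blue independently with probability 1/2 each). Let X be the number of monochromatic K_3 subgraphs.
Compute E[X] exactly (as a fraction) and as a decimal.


Let X = Σ_S X_S over the C(19, 3) = 969 subsets S of size 3, where X_S = 1 if the K_3 on S is monochromatic.
For a fixed S, the K_3 on S has C(3, 2) = 3 edges. P[all 3 edges red] = (1/2)^3, and likewise for blue, so P[monochromatic] = 2·(1/2)^3 = 2^{1 − 3} = 1/4.
Summing: E[X] = C(19, 3) · 2^{1 − 3} = 969 · 1/4 = 969/4.
Numerically: E[X] ≈ 242.250.

E[X] = C(19,3)·2^(1−C(3,2)) = 969/4 ≈ 242.250.


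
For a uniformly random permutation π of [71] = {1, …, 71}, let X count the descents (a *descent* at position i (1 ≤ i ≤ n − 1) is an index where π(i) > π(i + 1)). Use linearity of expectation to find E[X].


Write X = Σ X_I over i = 1, …, 70, with X_I the indicator of one descent.
There are 70 indicators.
For each fixed i, the pair (π(i), π(i+1)) is a uniformly random ordered pair of distinct values from {1, …, 71}; by symmetry P[π(i) > π(i+1)] = 1/2.
By linearity: E[X] = 70 · (1/2) = (71 − 1) · (1/2) = 35 ≈ 35.000000.

E[X] = 35 = 35.000000.


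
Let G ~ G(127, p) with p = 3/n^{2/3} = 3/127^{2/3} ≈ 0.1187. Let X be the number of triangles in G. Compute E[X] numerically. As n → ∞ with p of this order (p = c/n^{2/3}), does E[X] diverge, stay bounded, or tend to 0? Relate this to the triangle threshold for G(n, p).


Number of potential triangles: C(127, 3) = 333375.
Each occurs with probability p³ ≈ (0.1187)³ ≈ 1.674003e-03.
By linearity: E[X] = C(127, 3)·p³ ≈ 333375 · 1.674003e-03 ≈ 558.0709.
Since α = 2/3 < 1, p = c/n^{2/3} ≫ 1/n is above the triangle threshold p ~ 1/n. Asymptotically E[X] ~ (c³/6)·n^{3(1−α)} = (3³/6)·n^{1} → ∞; triangles are abundant w.h.p.

E[X] ≈ 558.0709; in regime p = Θ(1/n^{2/3}) E[X] diverges (above the triangle threshold p ~ 1/n).


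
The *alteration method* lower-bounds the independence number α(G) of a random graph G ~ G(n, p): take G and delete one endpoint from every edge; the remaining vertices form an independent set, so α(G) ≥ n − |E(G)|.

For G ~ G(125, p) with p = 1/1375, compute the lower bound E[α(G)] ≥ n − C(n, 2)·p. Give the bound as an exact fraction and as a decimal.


E[|E(G)|] = C(125, 2)·p = 7750 · (1/1375) = 62/11.
E[α(G)] ≥ n − E[|E(G)|] = 125 − 62/11 = 1313/11.
Numerically: ≈ 119.363636.
(This is only a lower bound; the true E[α(G)] may be larger.)

E[α(G)] ≥ 1313/11 ≈ 119.363636.


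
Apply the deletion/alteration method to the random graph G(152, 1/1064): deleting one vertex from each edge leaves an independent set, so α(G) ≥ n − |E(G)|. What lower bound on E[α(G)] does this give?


E[|E(G)|] = C(152, 2)·p = 11476 · (1/1064) = 151/14.
E[α(G)] ≥ n − E[|E(G)|] = 152 − 151/14 = 1977/14.
Numerically: ≈ 141.2143.
(This is only a lower bound; the true E[α(G)] may be larger.)

E[α(G)] ≥ 1977/14 ≈ 141.2143.


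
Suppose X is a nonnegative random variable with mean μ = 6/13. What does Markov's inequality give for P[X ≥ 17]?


μ = E[X] = 6/13, a = 17.
Markov: P[X ≥ 17] ≤ μ/a = (6/13)/17 = 6/221.
Numerically: ≈ 0.027149.
(Since a = 17 > μ = 0.461538, the bound 6/221 is < 1 and informative.)

P[X ≥ 17] ≤ 6/221 ≈ 0.027149.


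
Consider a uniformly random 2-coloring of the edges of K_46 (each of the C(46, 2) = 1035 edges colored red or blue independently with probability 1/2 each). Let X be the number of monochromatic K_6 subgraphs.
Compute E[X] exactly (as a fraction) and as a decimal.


Let X = Σ_S X_S over the C(46, 6) = 9366819 subsets S of size 6, where X_S = 1 if the K_6 on S is monochromatic.
For a fixed S, the K_6 on S has C(6, 2) = 15 edges. P[all 15 edges red] = (1/2)^15, and likewise for blue, so P[monochromatic] = 2·(1/2)^15 = 2^{1 − 15} = 1/16384.
Summing: E[X] = C(46, 6) · 2^{1 − 15} = 9366819 · 1/16384 = 9366819/16384.
Numerically: E[X] ≈ 571.70526.

E[X] = C(46,6)·2^(1−C(6,2)) = 9366819/16384 ≈ 571.70526.


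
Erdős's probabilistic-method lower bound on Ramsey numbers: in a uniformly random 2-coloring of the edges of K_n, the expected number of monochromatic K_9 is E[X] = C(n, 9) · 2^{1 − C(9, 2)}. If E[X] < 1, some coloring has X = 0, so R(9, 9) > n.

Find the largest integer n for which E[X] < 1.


We need C(n, 9) · 2^{1 − 36} < 1, i.e. C(n, 9) < 2^{36 − 1} = 34359738368.
Check values of n near the boundary:
  n = 59: C(59, 9) = 12565671261; 12565671261 < 34359738368? YES
  n = 60: C(60, 9) = 14783142660; 14783142660 < 34359738368? YES
  n = 61: C(61, 9) = 17341763505; 17341763505 < 34359738368? YES
  n = 62: C(62, 9) = 20286591270; 20286591270 < 34359738368? YES
  n = 63: C(63, 9) = 23667689815; 23667689815 < 34359738368? YES
  n = 64: C(64, 9) = 27540584512; 27540584512 < 34359738368? YES
  n = 65: C(65, 9) = 31966749880; 31966749880 < 34359738368? YES
  n = 66: C(66, 9) = 37014131440; 37014131440 < 34359738368? NO
  n = 67: C(67, 9) = 42757703560; 42757703560 < 34359738368? NO
The largest n with C(n, 9) < 34359738368 is n = 65 (where E[X] = 3995843735/4294967296 ≈ 0.930355). Hence R(9, 9) > 65, i.e. R(9, 9) ≥ 66.

Largest n = 65; hence R(9, 9) > 65.


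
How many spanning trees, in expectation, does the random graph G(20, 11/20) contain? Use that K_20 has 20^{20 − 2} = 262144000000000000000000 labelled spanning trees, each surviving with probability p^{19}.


K_20 has 20^{20 − 2} = 262144000000000000000000 labelled spanning trees.
For each such spanning tree H, let X_H = 1 if all 19 edges of H are present in G. Then P[X_H = 1] = p^{19} = (11/20)^{19} = 61159090448414546291/5242880000000000000000000.
By linearity: E[X] = Σ_H E[X_H] = 262144000000000000000000 · p^{19} = 262144000000000000000000 · 61159090448414546291/5242880000000000000000000 = 61159090448414546291/20.
Numerically: E[X] ≈ 3.05795e+18.

E[X] = 262144000000000000000000 · (11/20)^{19} = 61159090448414546291/20 ≈ 3.05795e+18.


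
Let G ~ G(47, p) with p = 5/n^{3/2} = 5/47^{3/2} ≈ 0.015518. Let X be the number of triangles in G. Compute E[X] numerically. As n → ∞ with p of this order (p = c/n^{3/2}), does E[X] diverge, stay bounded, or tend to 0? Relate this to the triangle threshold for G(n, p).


Number of potential triangles: C(47, 3) = 16215.
Each occurs with probability p³ ≈ (0.015518)³ ≈ 3.7365401e-06.
By linearity: E[X] = C(47, 3)·p³ ≈ 16215 · 3.7365401e-06 ≈ 0.06059.
Since α = 3/2 > 1, p = c/n^{3/2} = o(1/n) is below the triangle threshold p ~ 1/n. Asymptotically E[X] ~ (c³/6)·n^{3(1−α)} = (5³/6)·n^{-1.5} → 0, so by Markov's inequality G has no triangles w.h.p.

E[X] ≈ 0.06059; in regime p = Θ(1/n^{3/2}) E[X] tends to 0 (below the triangle threshold p ~ 1/n).


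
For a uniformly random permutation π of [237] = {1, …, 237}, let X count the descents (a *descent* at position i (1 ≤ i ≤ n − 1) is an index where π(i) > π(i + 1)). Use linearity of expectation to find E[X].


Write X = Σ X_I over i = 1, …, 236, with X_I the indicator of one descent.
There are 236 indicators.
For each fixed i, the pair (π(i), π(i+1)) is a uniformly random ordered pair of distinct values from {1, …, 237}; by symmetry P[π(i) > π(i+1)] = 1/2.
By linearity: E[X] = 236 · (1/2) = (237 − 1) · (1/2) = 118 ≈ 118.0000.

E[X] = 118 = 118.0000.


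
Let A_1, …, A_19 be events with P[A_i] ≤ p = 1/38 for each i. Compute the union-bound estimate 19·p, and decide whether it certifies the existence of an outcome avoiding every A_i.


Union bound: P[∪_{i=1}^{19} A_i] ≤ Σ_i P[A_i] ≤ 19·p = 19·(1/38) = 1/2.
Numerically: 1/2 ≈ 0.5000000.
Is 1/2 < 1? YES.
Since P[∪ A_i] ≤ 1/2 < 1, the complement has P[∩ A_i^c] ≥ 1 − 1/2 = 1/2 > 0, so some outcome avoids every A_i.

19·p = 1/2 ≈ 0.5000000; existence CERTIFIED by the union bound.


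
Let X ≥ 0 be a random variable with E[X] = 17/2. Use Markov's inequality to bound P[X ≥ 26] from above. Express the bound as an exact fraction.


μ = E[X] = 17/2, a = 26.
Markov: P[X ≥ 26] ≤ μ/a = (17/2)/26 = 17/52.
Numerically: ≈ 0.3269.
(Since a = 26 > μ = 8.5000, the bound 17/52 is < 1 and informative.)

P[X ≥ 26] ≤ 17/52 ≈ 0.3269.


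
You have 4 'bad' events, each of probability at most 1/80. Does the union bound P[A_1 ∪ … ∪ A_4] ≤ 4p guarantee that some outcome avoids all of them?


Union bound: P[∪_{i=1}^{4} A_i] ≤ Σ_i P[A_i] ≤ 4·p = 4·(1/80) = 1/20.
Numerically: 1/20 ≈ 0.050.
Is 1/20 < 1? YES.
Since P[∪ A_i] ≤ 1/20 < 1, the complement has P[∩ A_i^c] ≥ 1 − 1/20 = 19/20 > 0, so some outcome avoids every A_i.

4·p = 1/20 ≈ 0.050; existence CERTIFIED by the union bound.


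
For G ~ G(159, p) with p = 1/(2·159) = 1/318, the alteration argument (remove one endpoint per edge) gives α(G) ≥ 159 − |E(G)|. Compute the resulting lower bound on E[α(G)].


E[|E(G)|] = C(159, 2)·p = 12561 · (1/318) = 79/2.
E[α(G)] ≥ n − E[|E(G)|] = 159 − 79/2 = 239/2.
Numerically: ≈ 119.500000.
(This is only a lower bound; the true E[α(G)] may be larger.)

E[α(G)] ≥ 239/2 ≈ 119.500000.


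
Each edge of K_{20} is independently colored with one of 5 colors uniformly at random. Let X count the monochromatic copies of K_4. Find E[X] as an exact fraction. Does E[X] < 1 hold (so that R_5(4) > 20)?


E[X] = C(20, 4) · 5^{1 − 6} = 4845 · 5^{−5} = 4845/3125.
As a reduced fraction: E[X] = 969/625 ≈ 1.550.
Is E[X] < 1? NO.
Since E[X] ≥ 1, the first-moment bound is inconclusive at n = 20; it does NOT by itself certify R_5(4) > 20.

E[X] = 969/625 ≈ 1.550; E[X] ≥ 1; first-moment method inconclusive here.


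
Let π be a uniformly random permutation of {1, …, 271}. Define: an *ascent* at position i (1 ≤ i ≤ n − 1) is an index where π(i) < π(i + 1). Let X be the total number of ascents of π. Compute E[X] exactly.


Write X = Σ X_I over i = 1, …, 270, with X_I the indicator of one ascent.
There are 270 indicators.
For each fixed i, the pair (π(i), π(i+1)) is a uniformly random ordered pair of distinct values from {1, …, 271}; by symmetry P[π(i) < π(i+1)] = 1/2.
By linearity: E[X] = 270 · (1/2) = (271 − 1) · (1/2) = 135 ≈ 135.00000.

E[X] = 135 = 135.00000.


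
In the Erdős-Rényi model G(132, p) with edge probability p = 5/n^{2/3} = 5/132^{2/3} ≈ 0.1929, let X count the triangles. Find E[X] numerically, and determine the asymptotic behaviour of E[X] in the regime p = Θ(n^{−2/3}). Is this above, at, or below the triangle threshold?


Number of potential triangles: C(132, 3) = 374660.
Each occurs with probability p³ ≈ (0.1929)³ ≈ 7.174013e-03.
By linearity: E[X] = C(132, 3)·p³ ≈ 374660 · 7.174013e-03 ≈ 2687.8157.
Since α = 2/3 < 1, p = c/n^{2/3} ≫ 1/n is above the triangle threshold p ~ 1/n. Asymptotically E[X] ~ (c³/6)·n^{3(1−α)} = (5³/6)·n^{1} → ∞; triangles are abundant w.h.p.

E[X] ≈ 2687.8157; in regime p = Θ(1/n^{2/3}) E[X] diverges (above the triangle threshold p ~ 1/n).


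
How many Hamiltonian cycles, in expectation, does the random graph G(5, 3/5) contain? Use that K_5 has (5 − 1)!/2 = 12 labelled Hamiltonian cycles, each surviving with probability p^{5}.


K_5 has (5 − 1)!/2 = 12 labelled Hamiltonian cycles.
For each such Hamiltonian cycle H, let X_H = 1 if all 5 edges of H are present in G. Then P[X_H = 1] = p^{5} = (3/5)^{5} = 243/3125.
Summing the indicators: E[X] = Σ_H E[X_H] = 12 · p^{5} = 12 · 243/3125 = 2916/3125.
Numerically: E[X] ≈ 0.93312.

E[X] = 12 · (3/5)^{5} = 2916/3125 ≈ 0.93312.


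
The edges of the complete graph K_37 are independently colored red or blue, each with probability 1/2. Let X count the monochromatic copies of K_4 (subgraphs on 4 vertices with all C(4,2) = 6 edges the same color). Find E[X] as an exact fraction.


Let X = Σ_S X_S over the C(37, 4) = 66045 subsets S of size 4, where X_S = 1 if the K_4 on S is monochromatic.
For a fixed S, the K_4 on S has C(4, 2) = 6 edges. P[all 6 edges red] = (1/2)^6, and likewise for blue, so P[monochromatic] = 2·(1/2)^6 = 2^{1 − 6} = 1/32.
By linearity: E[X] = C(37, 4) · 2^{1 − 6} = 66045 · 1/32 = 66045/32.
Numerically: E[X] ≈ 2063.906250.

E[X] = C(37,4)·2^(1−C(4,2)) = 66045/32 ≈ 2063.906250.


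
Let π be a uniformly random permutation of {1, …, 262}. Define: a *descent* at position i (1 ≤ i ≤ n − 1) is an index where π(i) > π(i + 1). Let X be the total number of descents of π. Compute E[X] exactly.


Write X = Σ X_I over i = 1, …, 261, with X_I the indicator of one descent.
There are 261 indicators.
For each fixed i, the pair (π(i), π(i+1)) is a uniformly random ordered pair of distinct values from {1, …, 262}; by symmetry P[π(i) > π(i+1)] = 1/2.
By linearity: E[X] = 261 · (1/2) = (262 − 1) · (1/2) = 261/2 ≈ 130.5000.

E[X] = 261/2 = 130.5000.


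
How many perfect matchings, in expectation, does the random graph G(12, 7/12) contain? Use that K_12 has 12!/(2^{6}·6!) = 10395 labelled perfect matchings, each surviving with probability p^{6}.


K_12 has 12!/(2^{6}·6!) = 10395 labelled perfect matchings.
For each such perfect matching H, let X_H = 1 if all 6 edges of H are present in G. Then P[X_H = 1] = p^{6} = (7/12)^{6} = 117649/2985984.
By linearity of expectation: E[X] = Σ_H E[X_H] = 10395 · p^{6} = 10395 · 117649/2985984 = 45294865/110592.
Numerically: E[X] ≈ 409.57.

E[X] = 10395 · (7/12)^{6} = 45294865/110592 ≈ 409.57.


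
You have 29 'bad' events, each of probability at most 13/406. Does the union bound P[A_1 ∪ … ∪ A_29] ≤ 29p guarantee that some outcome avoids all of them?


Union bound: P[∪_{i=1}^{29} A_i] ≤ Σ_i P[A_i] ≤ 29·p = 29·(13/406) = 13/14.
Numerically: 13/14 ≈ 0.929.
Is 13/14 < 1? YES.
Since P[∪ A_i] ≤ 13/14 < 1, the complement has P[∩ A_i^c] ≥ 1 − 13/14 = 1/14 > 0, so some outcome avoids every A_i.

29·p = 13/14 ≈ 0.929; existence CERTIFIED by the union bound.


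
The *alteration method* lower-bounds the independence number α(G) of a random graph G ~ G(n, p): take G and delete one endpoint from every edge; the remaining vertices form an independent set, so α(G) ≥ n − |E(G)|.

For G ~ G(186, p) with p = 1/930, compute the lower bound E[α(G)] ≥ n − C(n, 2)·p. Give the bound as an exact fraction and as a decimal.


E[|E(G)|] = C(186, 2)·p = 17205 · (1/930) = 37/2.
E[α(G)] ≥ n − E[|E(G)|] = 186 − 37/2 = 335/2.
Numerically: ≈ 167.5000.
(This is only a lower bound; the true E[α(G)] may be larger.)

E[α(G)] ≥ 335/2 ≈ 167.5000.


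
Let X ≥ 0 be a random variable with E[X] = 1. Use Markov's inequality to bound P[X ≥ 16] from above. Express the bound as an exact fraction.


μ = E[X] = 1, a = 16.
Markov: P[X ≥ 16] ≤ μ/a = (1)/16 = 1/16.
Numerically: ≈ 0.062.
(Since a = 16 > μ = 1.000, the bound 1/16 is < 1 and informative.)

P[X ≥ 16] ≤ 1/16 ≈ 0.062.


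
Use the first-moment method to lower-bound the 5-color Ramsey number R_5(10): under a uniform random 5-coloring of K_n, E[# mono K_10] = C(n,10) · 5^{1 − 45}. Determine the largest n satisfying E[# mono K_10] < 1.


We need C(n, 10) · 5^{1 − 45} < 1, i.e. C(n, 10) < 5^{45 − 1} = 5684341886080801486968994140625.
Check values of n near the boundary:
  n = 5387: C(5387, 10) = 5624406917627224603154306376491; 5624406917627224603154306376491 < 5684341886080801486968994140625? YES
  n = 5388: C(5388, 10) = 5634865093375880654852250419586; 5634865093375880654852250419586 < 5684341886080801486968994140625? YES
  n = 5389: C(5389, 10) = 5645340767466558997768874792926; 5645340767466558997768874792926 < 5684341886080801486968994140625? YES
  n = 5390: C(5390, 10) = 5655833965919099070255434039753; 5655833965919099070255434039753 < 5684341886080801486968994140625? YES
  n = 5391: C(5391, 10) = 5666344714787188828795213697883; 5666344714787188828795213697883 < 5684341886080801486968994140625? YES
  n = 5392: C(5392, 10) = 5676873040158402483252283957448; 5676873040158402483252283957448 < 5684341886080801486968994140625? YES
  n = 5393: C(5393, 10) = 5687418968154238267170642278008; 5687418968154238267170642278008 < 5684341886080801486968994140625? NO
  n = 5394: C(5394, 10) = 5697982524930156243149785372878; 5697982524930156243149785372878 < 5684341886080801486968994140625? NO
  n = 5395: C(5395, 10) = 5708563736675616143322765475706; 5708563736675616143322765475706 < 5684341886080801486968994140625? NO
The largest n with C(n, 10) < 5684341886080801486968994140625 is n = 5392 (where E[X] = 5676873040158402483252283957448/5684341886080801486968994140625 ≈ 0.999). Hence R_5(10) > 5392, i.e. R_5(10) ≥ 5393.

Largest n = 5392; hence R_5(10) > 5392.


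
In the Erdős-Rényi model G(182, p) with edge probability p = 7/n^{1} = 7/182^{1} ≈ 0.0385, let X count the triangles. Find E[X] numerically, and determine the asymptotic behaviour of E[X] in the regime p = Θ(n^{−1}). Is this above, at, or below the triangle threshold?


Number of potential triangles: C(182, 3) = 988260.
Each occurs with probability p³ ≈ (0.0385)³ ≈ 5.68958e-05.
By linearity: E[X] = C(182, 3)·p³ ≈ 988260 · 5.68958e-05 ≈ 56.228.
Here α = 1, so p = 7/n is exactly at the triangle threshold p ~ 1/n. Asymptotically E[X] → c³/6 = 7³/6 = 343/6 ≈ 57.167, a bounded constant. In this regime the triangle count is asymptotically Poisson(c³/6).

E[X] ≈ 56.228; in regime p = Θ(1/n^{1}) E[X] stays bounded (at the triangle threshold p ~ 1/n).


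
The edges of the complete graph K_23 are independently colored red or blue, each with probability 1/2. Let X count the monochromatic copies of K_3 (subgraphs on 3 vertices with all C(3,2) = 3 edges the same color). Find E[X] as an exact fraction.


Let X = Σ_S X_S over the C(23, 3) = 1771 subsets S of size 3, where X_S = 1 if the K_3 on S is monochromatic.
For a fixed S, the K_3 on S has C(3, 2) = 3 edges. P[all 3 edges red] = (1/2)^3, and likewise for blue, so P[monochromatic] = 2·(1/2)^3 = 2^{1 − 3} = 1/4.
By linearity of expectation: E[X] = C(23, 3) · 2^{1 − 3} = 1771 · 1/4 = 1771/4.
Numerically: E[X] ≈ 442.7500.

E[X] = C(23,3)·2^(1−C(3,2)) = 1771/4 ≈ 442.7500.


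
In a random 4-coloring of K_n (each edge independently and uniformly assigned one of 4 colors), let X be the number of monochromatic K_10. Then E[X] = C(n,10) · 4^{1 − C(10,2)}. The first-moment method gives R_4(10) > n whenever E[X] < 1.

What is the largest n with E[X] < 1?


We need C(n, 10) · 4^{1 − 45} < 1, i.e. C(n, 10) < 4^{45 − 1} = 309485009821345068724781056.
Check values of n near the boundary:
  n = 2017: C(2017, 10) = 300324964434452596180990448; 300324964434452596180990448 < 309485009821345068724781056? YES
  n = 2018: C(2018, 10) = 301820606687612220663963508; 301820606687612220663963508 < 309485009821345068724781056? YES
  n = 2019: C(2019, 10) = 303322949179835278009229628; 303322949179835278009229628 < 309485009821345068724781056? YES
  n = 2020: C(2020, 10) = 304832018578739931133653656; 304832018578739931133653656 < 309485009821345068724781056? YES
  n = 2021: C(2021, 10) = 306347841644770462864800616; 306347841644770462864800616 < 309485009821345068724781056? YES
  n = 2022: C(2022, 10) = 307870445231474093395937796; 307870445231474093395937796 < 309485009821345068724781056? YES
  n = 2023: C(2023, 10) = 309399856285778485315440716; 309399856285778485315440716 < 309485009821345068724781056? YES
  n = 2024: C(2024, 10) = 310936101848269937576192656; 310936101848269937576192656 < 309485009821345068724781056? NO
  n = 2025: C(2025, 10) = 312479209053472269772600560; 312479209053472269772600560 < 309485009821345068724781056? NO
The largest n with C(n, 10) < 309485009821345068724781056 is n = 2023 (where E[X] = 77349964071444621328860179/77371252455336267181195264 ≈ 0.999725). Hence R_4(10) > 2023, i.e. R_4(10) ≥ 2024.

Largest n = 2023; hence R_4(10) > 2023.
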